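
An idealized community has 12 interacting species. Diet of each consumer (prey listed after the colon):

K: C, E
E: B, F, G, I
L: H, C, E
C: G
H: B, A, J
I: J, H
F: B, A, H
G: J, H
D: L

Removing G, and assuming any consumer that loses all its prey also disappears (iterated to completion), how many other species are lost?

1

Remove G.
Round 1: C (all prey gone) → extinct.
No further losses. Total secondary extinctions: 1.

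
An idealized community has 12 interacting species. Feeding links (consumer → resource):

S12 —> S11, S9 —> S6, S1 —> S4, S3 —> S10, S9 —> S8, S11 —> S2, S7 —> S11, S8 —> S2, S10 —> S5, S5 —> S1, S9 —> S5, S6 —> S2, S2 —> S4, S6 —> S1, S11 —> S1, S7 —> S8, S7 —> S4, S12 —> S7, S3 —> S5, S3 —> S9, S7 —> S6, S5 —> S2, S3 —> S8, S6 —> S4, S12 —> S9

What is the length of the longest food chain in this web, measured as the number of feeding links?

4 links

One longest chain: S4 → S2 → S8 → S9 → S12.
It has 5 species and 4 links.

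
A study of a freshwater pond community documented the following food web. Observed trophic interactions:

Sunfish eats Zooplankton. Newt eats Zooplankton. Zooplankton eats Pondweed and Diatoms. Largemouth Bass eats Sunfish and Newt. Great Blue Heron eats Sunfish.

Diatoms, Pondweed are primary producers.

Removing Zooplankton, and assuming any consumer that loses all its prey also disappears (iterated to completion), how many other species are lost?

4

Remove Zooplankton.
Round 1: Newt (all prey gone), Sunfish (all prey gone) → extinct.
Round 2: Great Blue Heron (all prey gone), Largemouth Bass (all prey gone) → extinct.
No further losses. Total secondary extinctions: 4.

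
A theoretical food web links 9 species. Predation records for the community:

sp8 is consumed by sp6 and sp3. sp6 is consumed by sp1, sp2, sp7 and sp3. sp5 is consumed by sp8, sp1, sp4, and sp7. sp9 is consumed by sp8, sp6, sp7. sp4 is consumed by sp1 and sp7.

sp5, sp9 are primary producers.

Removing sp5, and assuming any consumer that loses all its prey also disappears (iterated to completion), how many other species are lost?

1

Remove sp5.
Round 1: sp4 (all prey gone) → extinct.
No further losses. Total secondary extinctions: 1.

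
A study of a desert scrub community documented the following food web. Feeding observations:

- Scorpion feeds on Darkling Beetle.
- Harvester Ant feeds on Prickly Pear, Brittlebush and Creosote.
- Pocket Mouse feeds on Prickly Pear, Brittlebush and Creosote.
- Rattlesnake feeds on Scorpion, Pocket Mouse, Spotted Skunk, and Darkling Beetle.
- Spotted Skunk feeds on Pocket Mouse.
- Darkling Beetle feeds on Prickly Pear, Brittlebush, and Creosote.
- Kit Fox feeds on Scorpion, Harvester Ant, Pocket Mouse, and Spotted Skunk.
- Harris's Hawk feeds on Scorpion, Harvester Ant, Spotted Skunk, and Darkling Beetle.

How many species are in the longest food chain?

4 species

One longest chain: Creosote → Darkling Beetle → Scorpion → Kit Fox.
It has 4 species and 3 links.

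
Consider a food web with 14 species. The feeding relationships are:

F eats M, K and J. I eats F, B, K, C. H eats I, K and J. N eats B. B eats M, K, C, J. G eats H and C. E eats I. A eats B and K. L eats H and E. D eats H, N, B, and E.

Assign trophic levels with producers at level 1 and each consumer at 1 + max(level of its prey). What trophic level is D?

Trophic level 5

J is a producer → level 1.
F eats J (level 1); other prey at levels: K 1, M 1 → level 2.
I eats F (level 2); other prey at levels: C 1, K 1, B 2 → level 3.
E eats I → level 4.
D eats E (level 4); other prey at levels: B 2, N 3, H 4 → level 5.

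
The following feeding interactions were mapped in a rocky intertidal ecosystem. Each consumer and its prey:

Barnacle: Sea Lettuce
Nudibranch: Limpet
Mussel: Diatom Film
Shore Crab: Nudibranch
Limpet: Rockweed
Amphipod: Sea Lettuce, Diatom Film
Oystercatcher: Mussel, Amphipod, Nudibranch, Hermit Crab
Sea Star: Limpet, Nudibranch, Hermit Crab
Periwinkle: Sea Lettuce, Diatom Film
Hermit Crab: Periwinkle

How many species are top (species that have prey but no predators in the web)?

4

Top species (has prey, but nothing eats it): Barnacle, Oystercatcher, Sea Star, Shore Crab.
Count: 4.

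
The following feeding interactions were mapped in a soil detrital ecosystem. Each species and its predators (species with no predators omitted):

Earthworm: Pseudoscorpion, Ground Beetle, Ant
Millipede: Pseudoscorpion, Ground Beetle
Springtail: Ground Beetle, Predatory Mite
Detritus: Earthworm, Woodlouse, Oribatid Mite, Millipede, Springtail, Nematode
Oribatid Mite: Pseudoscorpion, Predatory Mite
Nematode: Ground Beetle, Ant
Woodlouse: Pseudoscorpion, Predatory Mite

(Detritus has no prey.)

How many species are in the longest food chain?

One longest chain: Detritus → Earthworm → Pseudoscorpion.
It has 3 species and 2 links.

3 species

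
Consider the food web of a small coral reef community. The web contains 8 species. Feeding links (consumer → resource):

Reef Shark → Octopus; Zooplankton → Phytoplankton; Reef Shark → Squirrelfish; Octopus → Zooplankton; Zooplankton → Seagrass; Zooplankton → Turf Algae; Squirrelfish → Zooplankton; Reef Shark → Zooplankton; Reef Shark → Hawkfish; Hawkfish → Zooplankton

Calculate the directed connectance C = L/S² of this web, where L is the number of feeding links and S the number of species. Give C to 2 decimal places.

The web has S = 8 species and L = 10 feeding links.
C = L / S² = 10 / 64 = 0.1562 ≈ 0.16.

C = 0.16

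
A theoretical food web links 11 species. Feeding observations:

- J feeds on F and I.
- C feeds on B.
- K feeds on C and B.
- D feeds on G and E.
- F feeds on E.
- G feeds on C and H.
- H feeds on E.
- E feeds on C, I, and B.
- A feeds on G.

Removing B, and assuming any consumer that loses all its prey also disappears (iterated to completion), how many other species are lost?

Remove B.
Round 1: C (all prey gone) → extinct.
Round 2: K (all prey gone) → extinct.
No further losses. Total secondary extinctions: 2.

2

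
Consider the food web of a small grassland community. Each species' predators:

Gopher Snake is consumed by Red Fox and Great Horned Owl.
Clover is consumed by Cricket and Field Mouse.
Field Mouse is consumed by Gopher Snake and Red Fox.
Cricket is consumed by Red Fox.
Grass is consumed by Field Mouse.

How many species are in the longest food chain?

One longest chain: Clover → Field Mouse → Gopher Snake → Great Horned Owl.
It has 4 species and 3 links.

4 species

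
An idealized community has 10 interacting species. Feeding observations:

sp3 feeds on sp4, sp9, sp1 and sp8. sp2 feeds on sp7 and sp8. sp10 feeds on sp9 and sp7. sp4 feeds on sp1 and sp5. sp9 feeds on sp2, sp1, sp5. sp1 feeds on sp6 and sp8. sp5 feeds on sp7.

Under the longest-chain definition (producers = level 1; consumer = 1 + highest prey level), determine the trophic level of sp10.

sp8 is a producer → level 1.
sp2 eats sp8 (level 1); other prey at levels: sp7 1 → level 2.
sp9 eats sp2 (level 2); other prey at levels: sp5 2, sp1 2 → level 3.
sp10 eats sp9 (level 3); other prey at levels: sp7 1 → level 4.

Trophic level 4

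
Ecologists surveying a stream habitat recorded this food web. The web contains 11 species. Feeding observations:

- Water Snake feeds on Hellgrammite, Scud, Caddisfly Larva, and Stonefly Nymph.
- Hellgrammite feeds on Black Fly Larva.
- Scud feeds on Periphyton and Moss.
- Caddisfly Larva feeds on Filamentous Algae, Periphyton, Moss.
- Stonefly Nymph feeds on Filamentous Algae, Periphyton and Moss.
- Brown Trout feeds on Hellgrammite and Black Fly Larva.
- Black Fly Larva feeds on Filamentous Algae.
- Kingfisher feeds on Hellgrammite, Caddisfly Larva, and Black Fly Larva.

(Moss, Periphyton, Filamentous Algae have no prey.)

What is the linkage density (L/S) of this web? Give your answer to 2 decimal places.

L/S = 1.73

There are L = 19 links among S = 11 species.
L/S = 19/11 = 1.7273 ≈ 1.73.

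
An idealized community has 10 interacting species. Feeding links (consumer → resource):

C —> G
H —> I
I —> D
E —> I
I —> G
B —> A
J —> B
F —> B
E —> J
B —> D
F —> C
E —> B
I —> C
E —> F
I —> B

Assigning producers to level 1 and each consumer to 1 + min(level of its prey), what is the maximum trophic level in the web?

Producers (level 1): D, G, A.
Following each consumer down to its lowest-level prey: D → B → E (levels 1 through 3).
All prey of E (B 2, I 2, J 3, F 3) are at level 2 or above, so E is at level 1 + 2 = 3.
Every consumer has at least one prey at level 2 or below, so none exceeds level 3.

3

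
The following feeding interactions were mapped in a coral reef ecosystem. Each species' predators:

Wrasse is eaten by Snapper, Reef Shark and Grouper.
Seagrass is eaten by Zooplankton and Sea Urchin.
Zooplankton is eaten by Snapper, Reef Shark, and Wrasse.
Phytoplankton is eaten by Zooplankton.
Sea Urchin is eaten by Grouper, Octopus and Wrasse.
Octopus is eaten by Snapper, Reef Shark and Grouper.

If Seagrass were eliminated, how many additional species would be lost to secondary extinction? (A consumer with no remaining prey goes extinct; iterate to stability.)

Remove Seagrass.
Round 1: Sea Urchin (all prey gone) → extinct.
Round 2: Octopus (all prey gone) → extinct.
No further losses. Total secondary extinctions: 2.

2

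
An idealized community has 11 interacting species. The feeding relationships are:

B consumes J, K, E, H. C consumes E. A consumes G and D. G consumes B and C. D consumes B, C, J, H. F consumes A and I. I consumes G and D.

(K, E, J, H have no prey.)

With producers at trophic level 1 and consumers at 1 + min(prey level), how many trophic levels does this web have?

Producers (level 1): K, E, J, H.
Following each consumer down to its lowest-level prey: J → D → A → F (levels 1 through 4).
All prey of F (A 3, I 3) are at level 3 or above, so F is at level 1 + 3 = 4.
Every consumer has at least one prey at level 3 or below, so none exceeds level 4.

4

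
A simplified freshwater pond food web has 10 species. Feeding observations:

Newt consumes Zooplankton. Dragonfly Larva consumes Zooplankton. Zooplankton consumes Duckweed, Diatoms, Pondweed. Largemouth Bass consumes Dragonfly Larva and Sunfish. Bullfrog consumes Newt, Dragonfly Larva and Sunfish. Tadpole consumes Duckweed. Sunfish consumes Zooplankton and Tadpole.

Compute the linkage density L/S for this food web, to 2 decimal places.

There are L = 13 links among S = 10 species.
L/S = 13/10 = 1.3000 ≈ 1.30.

L/S = 1.30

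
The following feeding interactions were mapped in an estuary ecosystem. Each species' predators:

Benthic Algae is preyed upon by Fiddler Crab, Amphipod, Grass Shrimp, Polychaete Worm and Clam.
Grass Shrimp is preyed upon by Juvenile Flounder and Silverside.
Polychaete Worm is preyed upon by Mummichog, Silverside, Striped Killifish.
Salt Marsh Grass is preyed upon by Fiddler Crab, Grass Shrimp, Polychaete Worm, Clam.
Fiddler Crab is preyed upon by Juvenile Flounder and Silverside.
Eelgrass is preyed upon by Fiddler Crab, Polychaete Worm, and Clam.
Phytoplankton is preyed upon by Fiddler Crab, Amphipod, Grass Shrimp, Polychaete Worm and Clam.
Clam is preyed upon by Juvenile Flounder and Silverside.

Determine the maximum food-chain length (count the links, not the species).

2 links

One longest chain: Benthic Algae → Grass Shrimp → Silverside.
It has 3 species and 2 links.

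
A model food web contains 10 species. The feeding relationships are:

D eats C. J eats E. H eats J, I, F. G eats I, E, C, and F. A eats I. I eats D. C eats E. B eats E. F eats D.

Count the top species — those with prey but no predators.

4

Top species (has prey, but nothing eats it): B, H, A, G.
Count: 4.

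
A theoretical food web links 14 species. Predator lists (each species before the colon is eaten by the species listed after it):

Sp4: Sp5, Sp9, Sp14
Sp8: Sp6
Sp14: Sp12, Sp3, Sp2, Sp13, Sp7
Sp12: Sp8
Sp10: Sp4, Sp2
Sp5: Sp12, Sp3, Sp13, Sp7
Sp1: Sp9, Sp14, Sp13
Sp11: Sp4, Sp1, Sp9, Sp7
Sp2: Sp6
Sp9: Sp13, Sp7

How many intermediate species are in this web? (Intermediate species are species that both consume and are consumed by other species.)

8

Intermediate species (has both prey and predators): Sp4, Sp1, Sp5, Sp9, Sp14, Sp12, Sp2, Sp8.
Count: 8.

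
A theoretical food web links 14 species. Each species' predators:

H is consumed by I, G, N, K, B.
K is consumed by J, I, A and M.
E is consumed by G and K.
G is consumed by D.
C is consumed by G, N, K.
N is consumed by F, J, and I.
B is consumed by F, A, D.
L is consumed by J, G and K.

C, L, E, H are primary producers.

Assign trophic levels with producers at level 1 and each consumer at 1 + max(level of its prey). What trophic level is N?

C is a producer → level 1.
N eats C (level 1); other prey at levels: H 1 → level 2.

Trophic level 2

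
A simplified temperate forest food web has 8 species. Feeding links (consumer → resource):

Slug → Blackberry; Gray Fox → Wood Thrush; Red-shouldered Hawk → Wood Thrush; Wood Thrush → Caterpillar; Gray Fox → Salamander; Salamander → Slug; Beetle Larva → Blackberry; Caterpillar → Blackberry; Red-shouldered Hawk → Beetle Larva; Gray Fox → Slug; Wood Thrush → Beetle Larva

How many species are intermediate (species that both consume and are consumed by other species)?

5

Intermediate species (has both prey and predators): Slug, Beetle Larva, Caterpillar, Wood Thrush, Salamander.
Count: 5.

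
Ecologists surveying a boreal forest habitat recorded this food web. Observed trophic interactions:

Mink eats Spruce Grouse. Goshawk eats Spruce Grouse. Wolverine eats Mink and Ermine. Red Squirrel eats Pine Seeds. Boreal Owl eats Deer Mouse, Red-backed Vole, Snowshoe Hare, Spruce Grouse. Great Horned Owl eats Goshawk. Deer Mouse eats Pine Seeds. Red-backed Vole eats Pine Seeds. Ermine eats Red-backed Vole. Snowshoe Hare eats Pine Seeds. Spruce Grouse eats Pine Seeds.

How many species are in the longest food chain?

4 species

One longest chain: Pine Seeds → Spruce Grouse → Mink → Wolverine.
It has 4 species and 3 links.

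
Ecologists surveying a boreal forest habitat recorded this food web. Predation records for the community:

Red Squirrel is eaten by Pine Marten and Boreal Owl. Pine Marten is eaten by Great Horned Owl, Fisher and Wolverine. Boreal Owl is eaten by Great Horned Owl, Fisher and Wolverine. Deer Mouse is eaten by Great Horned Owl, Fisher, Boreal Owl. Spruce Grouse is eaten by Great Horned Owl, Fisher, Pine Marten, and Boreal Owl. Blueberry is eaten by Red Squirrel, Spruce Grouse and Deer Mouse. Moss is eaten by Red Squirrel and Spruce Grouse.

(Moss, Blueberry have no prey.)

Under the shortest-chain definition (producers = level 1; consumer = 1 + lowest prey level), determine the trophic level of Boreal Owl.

Trophic level 3

Moss is a producer → level 1.
Spruce Grouse eats Moss → level 2.
Boreal Owl eats Spruce Grouse → level 3.
No prey of Boreal Owl is below level 2, so 3 is the minimum.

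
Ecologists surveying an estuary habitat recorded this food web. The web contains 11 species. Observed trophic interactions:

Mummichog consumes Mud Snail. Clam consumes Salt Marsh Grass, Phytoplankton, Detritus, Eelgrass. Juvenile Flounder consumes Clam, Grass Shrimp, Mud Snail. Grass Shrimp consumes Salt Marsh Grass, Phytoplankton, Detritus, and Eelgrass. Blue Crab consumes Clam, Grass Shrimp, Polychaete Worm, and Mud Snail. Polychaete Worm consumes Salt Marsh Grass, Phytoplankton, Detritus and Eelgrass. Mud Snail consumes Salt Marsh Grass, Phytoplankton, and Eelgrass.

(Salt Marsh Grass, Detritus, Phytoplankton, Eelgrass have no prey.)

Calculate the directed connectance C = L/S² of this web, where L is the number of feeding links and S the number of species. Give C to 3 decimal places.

The web has S = 11 species and L = 23 feeding links.
C = L / S² = 23 / 121 = 0.1901 ≈ 0.190.

C = 0.190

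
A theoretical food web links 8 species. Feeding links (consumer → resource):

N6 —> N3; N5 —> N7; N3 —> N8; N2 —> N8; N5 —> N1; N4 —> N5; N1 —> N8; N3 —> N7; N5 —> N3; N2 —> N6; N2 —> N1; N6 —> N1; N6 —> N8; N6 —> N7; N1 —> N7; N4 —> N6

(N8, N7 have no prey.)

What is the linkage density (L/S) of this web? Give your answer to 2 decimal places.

There are L = 16 links among S = 8 species.
L/S = 16/8 = 2.0000 ≈ 2.00.

L/S = 2.00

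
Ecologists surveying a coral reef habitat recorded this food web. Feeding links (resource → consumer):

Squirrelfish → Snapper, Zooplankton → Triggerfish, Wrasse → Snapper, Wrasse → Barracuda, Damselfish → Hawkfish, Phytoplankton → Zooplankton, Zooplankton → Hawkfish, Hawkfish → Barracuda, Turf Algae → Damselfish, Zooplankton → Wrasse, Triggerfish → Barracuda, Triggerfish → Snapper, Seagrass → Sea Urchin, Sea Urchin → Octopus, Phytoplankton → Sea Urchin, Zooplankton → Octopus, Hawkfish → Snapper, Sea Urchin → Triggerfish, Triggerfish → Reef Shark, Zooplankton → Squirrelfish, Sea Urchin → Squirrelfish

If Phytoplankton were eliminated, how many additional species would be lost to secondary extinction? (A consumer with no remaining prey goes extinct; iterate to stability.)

Remove Phytoplankton.
Round 1: Zooplankton (all prey gone) → extinct.
Round 2: Wrasse (all prey gone) → extinct.
No further losses. Total secondary extinctions: 2.

2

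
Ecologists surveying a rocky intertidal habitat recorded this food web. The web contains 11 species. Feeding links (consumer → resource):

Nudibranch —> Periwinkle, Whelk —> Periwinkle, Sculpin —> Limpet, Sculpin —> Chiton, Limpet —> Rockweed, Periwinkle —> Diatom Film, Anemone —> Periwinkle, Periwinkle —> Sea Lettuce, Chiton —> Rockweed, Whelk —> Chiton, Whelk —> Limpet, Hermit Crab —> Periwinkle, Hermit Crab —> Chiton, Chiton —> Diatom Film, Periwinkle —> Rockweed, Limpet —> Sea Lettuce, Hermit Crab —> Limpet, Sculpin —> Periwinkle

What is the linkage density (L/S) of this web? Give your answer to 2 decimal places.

L/S = 1.64

There are L = 18 links among S = 11 species.
L/S = 18/11 = 1.6364 ≈ 1.64.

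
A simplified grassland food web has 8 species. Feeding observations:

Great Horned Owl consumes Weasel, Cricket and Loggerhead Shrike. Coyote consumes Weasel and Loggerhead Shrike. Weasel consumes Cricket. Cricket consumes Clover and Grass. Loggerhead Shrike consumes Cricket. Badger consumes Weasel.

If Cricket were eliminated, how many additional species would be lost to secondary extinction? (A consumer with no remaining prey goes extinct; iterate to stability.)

5

Remove Cricket.
Round 1: Loggerhead Shrike (all prey gone), Weasel (all prey gone) → extinct.
Round 2: Great Horned Owl (all prey gone), Coyote (all prey gone), Badger (all prey gone) → extinct.
No further losses. Total secondary extinctions: 5.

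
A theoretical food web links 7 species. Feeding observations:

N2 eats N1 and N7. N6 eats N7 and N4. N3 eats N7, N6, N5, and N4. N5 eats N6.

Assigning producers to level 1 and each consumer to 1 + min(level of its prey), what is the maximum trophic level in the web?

3

Producers (level 1): N4, N1, N7.
Following each consumer down to its lowest-level prey: N4 → N6 → N5 (levels 1 through 3).
All prey of N5 (N6 2) are at level 2 or above, so N5 is at level 1 + 2 = 3.
Every consumer has at least one prey at level 2 or below, so none exceeds level 3.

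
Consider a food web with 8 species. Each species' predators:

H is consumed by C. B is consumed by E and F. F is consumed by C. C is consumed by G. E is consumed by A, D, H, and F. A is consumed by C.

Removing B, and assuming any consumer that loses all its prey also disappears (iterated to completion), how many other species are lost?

Remove B.
Round 1: E (all prey gone) → extinct.
Round 2: A (all prey gone), D (all prey gone), H (all prey gone), F (all prey gone) → extinct.
Round 3: C (all prey gone) → extinct.
Round 4: G (all prey gone) → extinct.
No further losses. Total secondary extinctions: 7.

7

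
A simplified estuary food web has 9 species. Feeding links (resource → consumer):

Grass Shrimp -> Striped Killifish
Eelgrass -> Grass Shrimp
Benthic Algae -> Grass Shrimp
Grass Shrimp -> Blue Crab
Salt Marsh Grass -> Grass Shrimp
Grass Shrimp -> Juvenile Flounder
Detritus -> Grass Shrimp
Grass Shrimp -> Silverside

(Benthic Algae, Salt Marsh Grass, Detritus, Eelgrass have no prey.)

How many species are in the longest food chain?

3 species

One longest chain: Benthic Algae → Grass Shrimp → Striped Killifish.
It has 3 species and 2 links.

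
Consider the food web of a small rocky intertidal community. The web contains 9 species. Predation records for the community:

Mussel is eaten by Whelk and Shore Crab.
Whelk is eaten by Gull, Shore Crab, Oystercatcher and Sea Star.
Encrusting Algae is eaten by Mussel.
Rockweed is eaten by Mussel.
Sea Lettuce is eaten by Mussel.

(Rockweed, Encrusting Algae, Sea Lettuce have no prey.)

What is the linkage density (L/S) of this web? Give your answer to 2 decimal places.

L/S = 1.00

There are L = 9 links among S = 9 species.
L/S = 9/9 = 1.0000 ≈ 1.00.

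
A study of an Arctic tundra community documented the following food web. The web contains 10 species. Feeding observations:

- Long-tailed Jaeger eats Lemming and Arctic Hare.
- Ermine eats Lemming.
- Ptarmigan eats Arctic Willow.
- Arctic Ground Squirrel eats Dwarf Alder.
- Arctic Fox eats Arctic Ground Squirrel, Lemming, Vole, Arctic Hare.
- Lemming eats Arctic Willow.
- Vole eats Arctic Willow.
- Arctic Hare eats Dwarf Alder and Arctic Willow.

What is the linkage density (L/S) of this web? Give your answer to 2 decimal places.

There are L = 13 links among S = 10 species.
L/S = 13/10 = 1.3000 ≈ 1.30.

L/S = 1.30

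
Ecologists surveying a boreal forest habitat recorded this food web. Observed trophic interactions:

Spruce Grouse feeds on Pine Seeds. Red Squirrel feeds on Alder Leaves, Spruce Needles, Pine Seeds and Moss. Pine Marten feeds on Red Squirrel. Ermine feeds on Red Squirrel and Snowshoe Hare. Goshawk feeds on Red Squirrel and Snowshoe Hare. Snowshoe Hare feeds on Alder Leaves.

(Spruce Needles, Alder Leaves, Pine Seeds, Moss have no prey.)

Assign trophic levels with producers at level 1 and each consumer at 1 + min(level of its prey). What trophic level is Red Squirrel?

Trophic level 2

Spruce Needles is a producer → level 1.
Red Squirrel eats Spruce Needles → level 2.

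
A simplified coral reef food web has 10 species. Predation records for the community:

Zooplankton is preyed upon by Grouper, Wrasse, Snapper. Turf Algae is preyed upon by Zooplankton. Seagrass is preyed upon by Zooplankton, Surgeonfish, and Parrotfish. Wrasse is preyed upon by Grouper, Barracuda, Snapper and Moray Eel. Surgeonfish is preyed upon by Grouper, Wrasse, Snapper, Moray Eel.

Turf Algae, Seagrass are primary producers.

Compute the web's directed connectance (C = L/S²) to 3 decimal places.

The web has S = 10 species and L = 15 feeding links.
C = L / S² = 15 / 100 = 0.1500 ≈ 0.150.

C = 0.150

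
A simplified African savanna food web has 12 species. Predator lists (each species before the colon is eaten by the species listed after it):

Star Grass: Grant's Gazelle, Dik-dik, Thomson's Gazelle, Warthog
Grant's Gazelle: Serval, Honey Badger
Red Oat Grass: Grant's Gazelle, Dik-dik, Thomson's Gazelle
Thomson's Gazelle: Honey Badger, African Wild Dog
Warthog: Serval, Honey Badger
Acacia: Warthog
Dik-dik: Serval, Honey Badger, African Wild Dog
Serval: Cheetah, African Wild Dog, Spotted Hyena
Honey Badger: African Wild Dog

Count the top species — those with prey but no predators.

Top species (has prey, but nothing eats it): Cheetah, African Wild Dog, Spotted Hyena.
Count: 3.

3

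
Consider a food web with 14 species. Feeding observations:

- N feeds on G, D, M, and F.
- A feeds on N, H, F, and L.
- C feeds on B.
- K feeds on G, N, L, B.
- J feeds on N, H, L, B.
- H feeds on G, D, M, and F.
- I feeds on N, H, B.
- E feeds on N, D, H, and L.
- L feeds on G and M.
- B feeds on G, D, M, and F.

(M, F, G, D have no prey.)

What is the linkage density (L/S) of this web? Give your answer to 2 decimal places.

L/S = 2.43

There are L = 34 links among S = 14 species.
L/S = 34/14 = 2.4286 ≈ 2.43.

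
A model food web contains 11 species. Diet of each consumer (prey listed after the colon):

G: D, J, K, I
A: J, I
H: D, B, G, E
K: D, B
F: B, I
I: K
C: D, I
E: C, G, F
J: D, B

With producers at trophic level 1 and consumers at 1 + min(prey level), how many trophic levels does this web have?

3

Producers (level 1): D, B.
Following each consumer down to its lowest-level prey: D → J → A (levels 1 through 3).
All prey of A (J 2, I 3) are at level 2 or above, so A is at level 1 + 2 = 3.
Every consumer has at least one prey at level 2 or below, so none exceeds level 3.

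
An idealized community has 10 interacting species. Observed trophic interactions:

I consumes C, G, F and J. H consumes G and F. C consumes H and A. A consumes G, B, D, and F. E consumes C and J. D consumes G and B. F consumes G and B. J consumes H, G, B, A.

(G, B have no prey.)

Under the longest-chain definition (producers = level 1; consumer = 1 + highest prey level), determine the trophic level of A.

Trophic level 3

G is a producer → level 1.
F eats G (level 1); other prey at levels: B 1 → level 2.
A eats F (level 2); other prey at levels: G 1, B 1, D 2 → level 3.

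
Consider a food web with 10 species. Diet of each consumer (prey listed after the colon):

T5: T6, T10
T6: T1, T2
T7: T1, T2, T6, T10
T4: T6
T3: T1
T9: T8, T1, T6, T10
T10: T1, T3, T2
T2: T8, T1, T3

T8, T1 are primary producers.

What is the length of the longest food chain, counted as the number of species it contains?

5 species

One longest chain: T1 → T3 → T2 → T6 → T9.
It has 5 species and 4 links.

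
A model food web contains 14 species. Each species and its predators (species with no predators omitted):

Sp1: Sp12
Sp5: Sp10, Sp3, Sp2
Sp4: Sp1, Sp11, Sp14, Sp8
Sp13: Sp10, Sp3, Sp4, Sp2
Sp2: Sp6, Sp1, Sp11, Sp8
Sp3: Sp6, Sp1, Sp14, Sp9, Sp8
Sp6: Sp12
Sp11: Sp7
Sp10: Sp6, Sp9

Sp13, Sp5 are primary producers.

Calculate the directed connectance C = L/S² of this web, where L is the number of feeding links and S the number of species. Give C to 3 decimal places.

C = 0.128

The web has S = 14 species and L = 25 feeding links.
C = L / S² = 25 / 196 = 0.1276 ≈ 0.128.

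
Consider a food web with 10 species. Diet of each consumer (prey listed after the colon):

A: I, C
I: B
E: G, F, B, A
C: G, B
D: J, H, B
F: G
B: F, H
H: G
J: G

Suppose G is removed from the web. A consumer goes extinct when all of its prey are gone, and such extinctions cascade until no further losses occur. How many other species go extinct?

Remove G.
Round 1: J (all prey gone), F (all prey gone), H (all prey gone) → extinct.
Round 2: B (all prey gone) → extinct.
Round 3: D (all prey gone), I (all prey gone), C (all prey gone) → extinct.
Round 4: A (all prey gone) → extinct.
Round 5: E (all prey gone) → extinct.
No further losses. Total secondary extinctions: 9.

9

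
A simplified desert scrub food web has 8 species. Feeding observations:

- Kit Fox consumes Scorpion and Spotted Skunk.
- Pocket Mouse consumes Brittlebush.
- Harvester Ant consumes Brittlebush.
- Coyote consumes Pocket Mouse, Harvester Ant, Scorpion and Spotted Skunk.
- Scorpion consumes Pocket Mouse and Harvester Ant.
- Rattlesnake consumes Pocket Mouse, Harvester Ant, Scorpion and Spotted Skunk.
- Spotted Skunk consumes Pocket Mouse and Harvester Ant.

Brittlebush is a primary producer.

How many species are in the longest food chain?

One longest chain: Brittlebush → Harvester Ant → Spotted Skunk → Kit Fox.
It has 4 species and 3 links.

4 species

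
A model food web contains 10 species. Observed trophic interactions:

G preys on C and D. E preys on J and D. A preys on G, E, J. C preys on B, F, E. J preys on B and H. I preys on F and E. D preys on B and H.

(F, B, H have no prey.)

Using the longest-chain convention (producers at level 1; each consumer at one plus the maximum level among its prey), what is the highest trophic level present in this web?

6

Producers (level 1): F, B, H.
B → J → E → C → G → A gives A level 6.
No species has a prey at level 6, so no species reaches level 7.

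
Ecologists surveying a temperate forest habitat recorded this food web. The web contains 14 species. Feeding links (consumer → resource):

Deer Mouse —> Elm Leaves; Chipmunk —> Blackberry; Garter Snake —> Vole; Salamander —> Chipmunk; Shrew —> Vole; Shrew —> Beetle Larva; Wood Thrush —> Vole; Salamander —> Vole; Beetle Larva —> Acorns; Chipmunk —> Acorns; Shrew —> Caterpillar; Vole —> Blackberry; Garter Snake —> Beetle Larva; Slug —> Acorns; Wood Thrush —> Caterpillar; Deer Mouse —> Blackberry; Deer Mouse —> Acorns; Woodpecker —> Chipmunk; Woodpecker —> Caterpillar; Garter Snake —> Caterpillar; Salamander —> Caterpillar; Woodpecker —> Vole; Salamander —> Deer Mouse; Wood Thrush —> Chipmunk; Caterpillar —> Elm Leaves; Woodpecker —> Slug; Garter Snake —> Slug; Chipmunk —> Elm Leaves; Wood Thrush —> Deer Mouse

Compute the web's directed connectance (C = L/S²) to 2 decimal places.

C = 0.15

The web has S = 14 species and L = 29 feeding links.
C = L / S² = 29 / 196 = 0.1480 ≈ 0.15.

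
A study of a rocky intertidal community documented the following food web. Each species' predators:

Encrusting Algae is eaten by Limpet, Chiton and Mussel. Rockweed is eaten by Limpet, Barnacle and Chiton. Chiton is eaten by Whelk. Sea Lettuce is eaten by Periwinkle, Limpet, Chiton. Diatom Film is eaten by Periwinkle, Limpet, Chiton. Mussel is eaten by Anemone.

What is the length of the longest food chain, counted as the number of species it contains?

One longest chain: Diatom Film → Chiton → Whelk.
It has 3 species and 2 links.

3 species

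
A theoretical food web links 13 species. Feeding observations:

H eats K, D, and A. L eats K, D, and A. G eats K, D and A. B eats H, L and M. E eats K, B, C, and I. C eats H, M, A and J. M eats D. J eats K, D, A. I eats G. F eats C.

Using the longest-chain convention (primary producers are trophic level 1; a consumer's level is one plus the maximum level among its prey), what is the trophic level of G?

Trophic level 2

A is a producer → level 1.
G eats A (level 1); other prey at levels: K 1, D 1 → level 2.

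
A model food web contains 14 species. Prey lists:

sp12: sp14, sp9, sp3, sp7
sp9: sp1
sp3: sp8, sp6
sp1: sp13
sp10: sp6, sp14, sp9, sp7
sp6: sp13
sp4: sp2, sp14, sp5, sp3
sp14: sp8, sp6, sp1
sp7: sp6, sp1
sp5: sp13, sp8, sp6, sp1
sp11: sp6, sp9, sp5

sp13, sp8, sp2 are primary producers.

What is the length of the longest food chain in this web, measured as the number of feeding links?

One longest chain: sp13 → sp6 → sp7 → sp10.
It has 4 species and 3 links.

3 links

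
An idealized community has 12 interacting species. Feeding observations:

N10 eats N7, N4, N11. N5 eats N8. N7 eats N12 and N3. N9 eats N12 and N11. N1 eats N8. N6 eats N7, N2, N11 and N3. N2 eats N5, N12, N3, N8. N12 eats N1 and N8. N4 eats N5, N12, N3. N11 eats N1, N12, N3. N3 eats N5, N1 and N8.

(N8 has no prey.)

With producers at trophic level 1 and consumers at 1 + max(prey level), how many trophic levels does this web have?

Producers (level 1): N8.
N8 → N1 → N3 → N11 → N9 gives N9 level 5.
No species has a prey at level 5, so no species reaches level 6.

5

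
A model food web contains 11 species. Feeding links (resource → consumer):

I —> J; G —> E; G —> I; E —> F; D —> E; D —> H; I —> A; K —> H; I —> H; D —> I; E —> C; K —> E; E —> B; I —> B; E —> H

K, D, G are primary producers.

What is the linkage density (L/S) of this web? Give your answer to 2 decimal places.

L/S = 1.36

There are L = 15 links among S = 11 species.
L/S = 15/11 = 1.3636 ≈ 1.36.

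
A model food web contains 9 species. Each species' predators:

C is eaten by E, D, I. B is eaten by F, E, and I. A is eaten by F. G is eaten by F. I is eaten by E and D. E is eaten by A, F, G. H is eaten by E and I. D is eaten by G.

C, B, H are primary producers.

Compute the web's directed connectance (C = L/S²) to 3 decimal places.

The web has S = 9 species and L = 16 feeding links.
C = L / S² = 16 / 81 = 0.1975 ≈ 0.198.

C = 0.198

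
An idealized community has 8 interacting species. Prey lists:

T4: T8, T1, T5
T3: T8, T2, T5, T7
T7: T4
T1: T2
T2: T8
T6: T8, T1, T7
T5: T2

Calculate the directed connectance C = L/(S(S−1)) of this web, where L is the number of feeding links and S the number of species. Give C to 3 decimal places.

C = 0.250

The web has S = 8 species and L = 14 feeding links.
C = L / (S(S−1)) = 14 / 56 = 0.2500 ≈ 0.250.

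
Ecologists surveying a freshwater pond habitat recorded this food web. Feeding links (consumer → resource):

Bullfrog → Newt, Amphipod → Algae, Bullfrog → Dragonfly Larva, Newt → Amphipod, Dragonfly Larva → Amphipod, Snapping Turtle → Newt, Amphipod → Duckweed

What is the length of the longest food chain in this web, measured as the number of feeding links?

One longest chain: Algae → Amphipod → Dragonfly Larva → Bullfrog.
It has 4 species and 3 links.

3 links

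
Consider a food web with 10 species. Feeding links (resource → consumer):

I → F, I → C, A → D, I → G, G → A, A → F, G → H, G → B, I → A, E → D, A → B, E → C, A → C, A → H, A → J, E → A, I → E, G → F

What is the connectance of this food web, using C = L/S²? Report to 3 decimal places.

C = 0.180

The web has S = 10 species and L = 18 feeding links.
C = L / S² = 18 / 100 = 0.1800 ≈ 0.180.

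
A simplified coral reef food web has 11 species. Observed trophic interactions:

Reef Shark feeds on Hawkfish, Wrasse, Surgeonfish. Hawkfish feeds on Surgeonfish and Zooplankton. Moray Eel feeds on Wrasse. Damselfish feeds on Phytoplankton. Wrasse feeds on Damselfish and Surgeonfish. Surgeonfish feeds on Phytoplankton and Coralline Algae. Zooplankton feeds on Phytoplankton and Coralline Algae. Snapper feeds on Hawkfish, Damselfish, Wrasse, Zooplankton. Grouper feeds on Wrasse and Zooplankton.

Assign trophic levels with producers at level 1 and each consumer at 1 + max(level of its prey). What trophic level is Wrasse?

Trophic level 3

Phytoplankton is a producer → level 1.
Damselfish eats Phytoplankton → level 2.
Wrasse eats Damselfish (level 2); other prey at levels: Surgeonfish 2 → level 3.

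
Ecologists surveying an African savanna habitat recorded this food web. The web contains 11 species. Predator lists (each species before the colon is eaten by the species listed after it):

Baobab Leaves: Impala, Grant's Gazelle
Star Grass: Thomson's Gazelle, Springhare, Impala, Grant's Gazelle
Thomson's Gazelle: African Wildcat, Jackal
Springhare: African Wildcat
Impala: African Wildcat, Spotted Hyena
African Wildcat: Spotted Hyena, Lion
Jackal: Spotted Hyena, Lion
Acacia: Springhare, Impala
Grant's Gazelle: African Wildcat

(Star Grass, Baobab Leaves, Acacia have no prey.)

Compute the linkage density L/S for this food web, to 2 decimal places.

L/S = 1.64

There are L = 18 links among S = 11 species.
L/S = 18/11 = 1.6364 ≈ 1.64.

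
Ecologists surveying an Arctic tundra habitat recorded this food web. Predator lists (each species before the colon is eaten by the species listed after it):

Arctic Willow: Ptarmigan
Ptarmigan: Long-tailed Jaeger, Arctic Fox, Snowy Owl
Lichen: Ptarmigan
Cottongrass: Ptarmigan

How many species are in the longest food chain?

One longest chain: Cottongrass → Ptarmigan → Long-tailed Jaeger.
It has 3 species and 2 links.

3 species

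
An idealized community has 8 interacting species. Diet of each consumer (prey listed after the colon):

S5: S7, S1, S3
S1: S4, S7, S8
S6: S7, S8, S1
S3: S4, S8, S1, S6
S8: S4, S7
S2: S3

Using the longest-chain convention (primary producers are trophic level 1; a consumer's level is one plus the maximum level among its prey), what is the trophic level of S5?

Trophic level 6

S4 is a producer → level 1.
S8 eats S4 (level 1); other prey at levels: S7 1 → level 2.
S1 eats S8 (level 2); other prey at levels: S4 1, S7 1 → level 3.
S6 eats S1 (level 3); other prey at levels: S7 1, S8 2 → level 4.
S3 eats S6 (level 4); other prey at levels: S4 1, S8 2, S1 3 → level 5.
S5 eats S3 (level 5); other prey at levels: S7 1, S1 3 → level 6.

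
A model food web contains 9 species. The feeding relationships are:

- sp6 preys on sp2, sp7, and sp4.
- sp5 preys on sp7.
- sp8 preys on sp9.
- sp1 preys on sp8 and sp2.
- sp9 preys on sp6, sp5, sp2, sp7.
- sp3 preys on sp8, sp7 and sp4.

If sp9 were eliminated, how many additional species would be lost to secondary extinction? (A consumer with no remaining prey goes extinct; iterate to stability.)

1

Remove sp9.
Round 1: sp8 (all prey gone) → extinct.
No further losses. Total secondary extinctions: 1.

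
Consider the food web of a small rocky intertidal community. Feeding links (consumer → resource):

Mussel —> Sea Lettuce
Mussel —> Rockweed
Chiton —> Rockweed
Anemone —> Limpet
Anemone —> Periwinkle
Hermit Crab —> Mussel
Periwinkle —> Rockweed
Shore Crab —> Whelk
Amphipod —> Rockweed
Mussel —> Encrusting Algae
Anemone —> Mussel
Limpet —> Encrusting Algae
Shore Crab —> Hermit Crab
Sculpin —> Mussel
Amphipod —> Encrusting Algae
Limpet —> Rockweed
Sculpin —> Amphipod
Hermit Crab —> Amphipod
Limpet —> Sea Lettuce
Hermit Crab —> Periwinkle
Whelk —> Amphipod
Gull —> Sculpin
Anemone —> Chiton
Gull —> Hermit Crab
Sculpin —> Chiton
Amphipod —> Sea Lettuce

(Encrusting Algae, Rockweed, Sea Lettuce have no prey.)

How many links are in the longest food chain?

3 links

One longest chain: Rockweed → Periwinkle → Hermit Crab → Shore Crab.
It has 4 species and 3 links.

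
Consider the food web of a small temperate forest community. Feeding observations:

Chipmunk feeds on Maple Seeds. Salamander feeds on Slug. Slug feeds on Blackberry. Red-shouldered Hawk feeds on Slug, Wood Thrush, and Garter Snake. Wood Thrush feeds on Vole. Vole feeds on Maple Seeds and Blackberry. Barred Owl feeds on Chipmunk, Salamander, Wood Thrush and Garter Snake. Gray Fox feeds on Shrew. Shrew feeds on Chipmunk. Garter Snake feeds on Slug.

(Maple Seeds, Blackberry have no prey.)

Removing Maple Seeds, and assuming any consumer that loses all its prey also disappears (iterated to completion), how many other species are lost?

Remove Maple Seeds.
Round 1: Chipmunk (all prey gone) → extinct.
Round 2: Shrew (all prey gone) → extinct.
Round 3: Gray Fox (all prey gone) → extinct.
No further losses. Total secondary extinctions: 3.

3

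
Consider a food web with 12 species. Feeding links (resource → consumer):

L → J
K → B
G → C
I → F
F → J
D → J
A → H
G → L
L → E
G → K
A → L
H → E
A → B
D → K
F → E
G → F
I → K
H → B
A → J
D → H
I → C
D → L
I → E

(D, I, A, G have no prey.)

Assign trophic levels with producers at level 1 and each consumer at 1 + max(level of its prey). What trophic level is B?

Trophic level 3

D is a producer → level 1.
H eats D (level 1); other prey at levels: A 1 → level 2.
B eats H (level 2); other prey at levels: A 1, K 2 → level 3.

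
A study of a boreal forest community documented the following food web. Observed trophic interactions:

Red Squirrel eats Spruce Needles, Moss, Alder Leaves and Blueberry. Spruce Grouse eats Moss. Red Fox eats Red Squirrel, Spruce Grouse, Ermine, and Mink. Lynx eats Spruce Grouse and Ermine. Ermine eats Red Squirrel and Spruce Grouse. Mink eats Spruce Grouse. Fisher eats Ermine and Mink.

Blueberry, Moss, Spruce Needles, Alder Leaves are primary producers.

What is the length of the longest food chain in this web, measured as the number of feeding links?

One longest chain: Blueberry → Red Squirrel → Ermine → Lynx.
It has 4 species and 3 links.

3 links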